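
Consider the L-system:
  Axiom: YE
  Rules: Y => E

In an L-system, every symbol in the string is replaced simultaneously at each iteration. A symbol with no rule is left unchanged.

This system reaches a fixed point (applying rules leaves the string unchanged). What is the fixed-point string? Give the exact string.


Answer: EE

Derivation:
Step 0: YE
Step 1: EE
Step 2: EE  (unchanged — fixed point at step 1)


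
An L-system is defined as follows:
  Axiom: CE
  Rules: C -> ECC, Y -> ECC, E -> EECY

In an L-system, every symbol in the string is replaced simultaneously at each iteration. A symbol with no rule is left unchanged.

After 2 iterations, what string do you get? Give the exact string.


Answer: EECYECCECCEECYEECYECCECC

Derivation:
Step 0: CE
Step 1: ECCEECY
Step 2: EECYECCECCEECYEECYECCECC


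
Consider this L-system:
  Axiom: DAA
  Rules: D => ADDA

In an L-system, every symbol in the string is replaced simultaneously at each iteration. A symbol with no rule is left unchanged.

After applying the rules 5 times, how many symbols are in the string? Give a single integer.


Answer: 96

Derivation:
Step 0: length = 3
Step 1: length = 6
Step 2: length = 12
Step 3: length = 24
Step 4: length = 48
Step 5: length = 96


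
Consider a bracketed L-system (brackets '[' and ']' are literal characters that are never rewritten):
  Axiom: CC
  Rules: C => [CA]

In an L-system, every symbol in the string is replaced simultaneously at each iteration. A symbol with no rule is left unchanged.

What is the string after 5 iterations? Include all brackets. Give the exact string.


Step 0: CC
Step 1: [CA][CA]
Step 2: [[CA]A][[CA]A]
Step 3: [[[CA]A]A][[[CA]A]A]
Step 4: [[[[CA]A]A]A][[[[CA]A]A]A]
Step 5: [[[[[CA]A]A]A]A][[[[[CA]A]A]A]A]

Answer: [[[[[CA]A]A]A]A][[[[[CA]A]A]A]A]


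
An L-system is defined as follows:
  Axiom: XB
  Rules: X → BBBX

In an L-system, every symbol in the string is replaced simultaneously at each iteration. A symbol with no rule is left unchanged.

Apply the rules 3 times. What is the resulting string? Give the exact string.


Step 0: XB
Step 1: BBBXB
Step 2: BBBBBBXB
Step 3: BBBBBBBBBXB

Answer: BBBBBBBBBXB


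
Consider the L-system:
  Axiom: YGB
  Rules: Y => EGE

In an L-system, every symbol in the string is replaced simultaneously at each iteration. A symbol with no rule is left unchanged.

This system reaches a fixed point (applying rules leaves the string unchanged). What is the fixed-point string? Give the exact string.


Answer: EGEGB

Derivation:
Step 0: YGB
Step 1: EGEGB
Step 2: EGEGB  (unchanged — fixed point at step 1)


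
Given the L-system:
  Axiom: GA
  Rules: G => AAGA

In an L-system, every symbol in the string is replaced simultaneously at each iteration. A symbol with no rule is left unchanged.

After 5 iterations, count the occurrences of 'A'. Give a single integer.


Answer: 16

Derivation:
Step 0: GA  (1 'A')
Step 1: AAGAA  (4 'A')
Step 2: AAAAGAAA  (7 'A')
Step 3: AAAAAAGAAAA  (10 'A')
Step 4: AAAAAAAAGAAAAA  (13 'A')
Step 5: AAAAAAAAAAGAAAAAA  (16 'A')


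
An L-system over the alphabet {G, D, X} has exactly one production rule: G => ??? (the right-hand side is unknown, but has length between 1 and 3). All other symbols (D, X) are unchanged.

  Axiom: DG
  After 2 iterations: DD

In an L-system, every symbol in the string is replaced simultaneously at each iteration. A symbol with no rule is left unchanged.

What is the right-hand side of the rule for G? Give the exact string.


Answer: D

Derivation:
Trying G => D:
  Step 0: DG
  Step 1: DD
  Step 2: DD
Matches the given result.


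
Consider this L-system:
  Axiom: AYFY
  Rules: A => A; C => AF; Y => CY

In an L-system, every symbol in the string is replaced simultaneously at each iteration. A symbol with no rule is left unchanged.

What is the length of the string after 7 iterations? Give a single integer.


Answer: 30

Derivation:
Step 0: length = 4
Step 1: length = 6
Step 2: length = 10
Step 3: length = 14
Step 4: length = 18
Step 5: length = 22
Step 6: length = 26
Step 7: length = 30


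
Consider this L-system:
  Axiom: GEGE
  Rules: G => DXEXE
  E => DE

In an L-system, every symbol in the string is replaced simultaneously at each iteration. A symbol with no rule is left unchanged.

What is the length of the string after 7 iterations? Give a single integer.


Answer: 50

Derivation:
Step 0: length = 4
Step 1: length = 14
Step 2: length = 20
Step 3: length = 26
Step 4: length = 32
Step 5: length = 38
Step 6: length = 44
Step 7: length = 50


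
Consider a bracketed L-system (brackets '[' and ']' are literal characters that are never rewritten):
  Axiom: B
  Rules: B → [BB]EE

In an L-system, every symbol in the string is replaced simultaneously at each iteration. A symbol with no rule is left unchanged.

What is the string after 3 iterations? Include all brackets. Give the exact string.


Step 0: B
Step 1: [BB]EE
Step 2: [[BB]EE[BB]EE]EE
Step 3: [[[BB]EE[BB]EE]EE[[BB]EE[BB]EE]EE]EE

Answer: [[[BB]EE[BB]EE]EE[[BB]EE[BB]EE]EE]EE


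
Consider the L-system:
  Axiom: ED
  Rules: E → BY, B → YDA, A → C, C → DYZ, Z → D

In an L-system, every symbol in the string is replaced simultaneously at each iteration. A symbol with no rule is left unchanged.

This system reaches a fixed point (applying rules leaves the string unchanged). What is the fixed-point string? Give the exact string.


Step 0: ED
Step 1: BYD
Step 2: YDAYD
Step 3: YDCYD
Step 4: YDDYZYD
Step 5: YDDYDYD
Step 6: YDDYDYD  (unchanged — fixed point at step 5)

Answer: YDDYDYD


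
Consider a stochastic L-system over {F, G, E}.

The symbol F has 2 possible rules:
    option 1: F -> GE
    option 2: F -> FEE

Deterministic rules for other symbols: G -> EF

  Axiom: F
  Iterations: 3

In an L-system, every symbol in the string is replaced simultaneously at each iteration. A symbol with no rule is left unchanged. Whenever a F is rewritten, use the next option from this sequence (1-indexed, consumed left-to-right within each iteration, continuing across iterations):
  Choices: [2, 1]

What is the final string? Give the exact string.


Step 0: F
Step 1: FEE  (used choices [2])
Step 2: GEEE  (used choices [1])
Step 3: EFEEE  (used choices [])

Answer: EFEEE


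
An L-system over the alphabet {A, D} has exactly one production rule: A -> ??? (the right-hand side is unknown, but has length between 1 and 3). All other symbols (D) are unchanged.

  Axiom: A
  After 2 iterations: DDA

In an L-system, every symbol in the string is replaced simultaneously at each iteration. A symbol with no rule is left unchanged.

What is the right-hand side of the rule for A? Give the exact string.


Trying A -> DA:
  Step 0: A
  Step 1: DA
  Step 2: DDA
Matches the given result.

Answer: DA


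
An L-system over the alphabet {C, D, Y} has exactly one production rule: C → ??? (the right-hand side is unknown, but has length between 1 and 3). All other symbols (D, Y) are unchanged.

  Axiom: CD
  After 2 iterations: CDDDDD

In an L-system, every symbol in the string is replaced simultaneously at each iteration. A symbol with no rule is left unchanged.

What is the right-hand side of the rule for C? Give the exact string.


Trying C → CDD:
  Step 0: CD
  Step 1: CDDD
  Step 2: CDDDDD
Matches the given result.

Answer: CDD


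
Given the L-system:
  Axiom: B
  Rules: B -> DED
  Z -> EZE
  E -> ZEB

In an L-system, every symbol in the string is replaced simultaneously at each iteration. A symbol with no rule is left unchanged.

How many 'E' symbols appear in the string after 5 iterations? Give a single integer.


Answer: 25

Derivation:
Step 0: B  (0 'E')
Step 1: DED  (1 'E')
Step 2: DZEBD  (1 'E')
Step 3: DEZEZEBDEDD  (4 'E')
Step 4: DZEBEZEZEBEZEZEBDEDDZEBDD  (9 'E')
Step 5: DEZEZEBDEDZEBEZEZEBEZEZEBDEDZEBEZEZEBEZEZEBDEDDZEBDDEZEZEBDEDDD  (25 'E')


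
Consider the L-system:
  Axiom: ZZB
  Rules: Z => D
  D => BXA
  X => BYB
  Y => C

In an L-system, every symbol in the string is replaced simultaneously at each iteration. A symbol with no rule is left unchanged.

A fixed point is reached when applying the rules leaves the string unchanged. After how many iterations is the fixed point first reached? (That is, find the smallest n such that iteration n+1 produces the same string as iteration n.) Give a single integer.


Step 0: ZZB
Step 1: DDB
Step 2: BXABXAB
Step 3: BBYBABBYBAB
Step 4: BBCBABBCBAB
Step 5: BBCBABBCBAB  (unchanged — fixed point at step 4)

Answer: 4


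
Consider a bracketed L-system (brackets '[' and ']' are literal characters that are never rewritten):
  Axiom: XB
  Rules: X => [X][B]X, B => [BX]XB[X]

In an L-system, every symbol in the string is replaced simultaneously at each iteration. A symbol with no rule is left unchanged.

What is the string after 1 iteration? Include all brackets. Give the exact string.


Step 0: XB
Step 1: [X][B]X[BX]XB[X]

Answer: [X][B]X[BX]XB[X]


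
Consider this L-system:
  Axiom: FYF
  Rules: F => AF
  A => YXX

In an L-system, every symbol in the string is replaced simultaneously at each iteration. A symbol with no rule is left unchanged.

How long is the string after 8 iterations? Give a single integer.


Answer: 47

Derivation:
Step 0: length = 3
Step 1: length = 5
Step 2: length = 11
Step 3: length = 17
Step 4: length = 23
Step 5: length = 29
Step 6: length = 35
Step 7: length = 41
Step 8: length = 47


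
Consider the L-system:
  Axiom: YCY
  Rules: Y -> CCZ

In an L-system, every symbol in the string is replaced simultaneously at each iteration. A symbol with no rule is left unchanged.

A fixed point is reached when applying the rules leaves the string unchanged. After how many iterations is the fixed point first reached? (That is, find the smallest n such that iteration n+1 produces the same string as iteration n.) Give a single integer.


Answer: 1

Derivation:
Step 0: YCY
Step 1: CCZCCCZ
Step 2: CCZCCCZ  (unchanged — fixed point at step 1)


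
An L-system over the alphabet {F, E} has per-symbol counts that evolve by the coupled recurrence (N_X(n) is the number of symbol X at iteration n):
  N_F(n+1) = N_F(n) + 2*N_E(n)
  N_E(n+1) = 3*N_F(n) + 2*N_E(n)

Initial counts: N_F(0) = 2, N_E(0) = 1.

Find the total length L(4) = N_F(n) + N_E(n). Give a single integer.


Step 0: N_F=2, N_E=1, L=3
Step 1: N_F=4, N_E=8, L=12
Step 2: N_F=20, N_E=28, L=48
Step 3: N_F=76, N_E=116, L=192
Step 4: N_F=308, N_E=460, L=768

Answer: 768


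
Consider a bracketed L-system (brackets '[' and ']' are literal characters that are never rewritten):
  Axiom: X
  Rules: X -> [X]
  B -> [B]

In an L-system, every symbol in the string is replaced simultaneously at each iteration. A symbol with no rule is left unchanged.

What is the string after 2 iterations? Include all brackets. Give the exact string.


Step 0: X
Step 1: [X]
Step 2: [[X]]

Answer: [[X]]


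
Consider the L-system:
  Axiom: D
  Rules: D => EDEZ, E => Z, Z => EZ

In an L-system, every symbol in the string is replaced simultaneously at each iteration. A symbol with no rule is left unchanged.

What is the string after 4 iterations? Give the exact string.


Answer: ZEZEZZEDEZZEZEZZEZZEZEZZEZ

Derivation:
Step 0: D
Step 1: EDEZ
Step 2: ZEDEZZEZ
Step 3: EZZEDEZZEZEZZEZ
Step 4: ZEZEZZEDEZZEZEZZEZZEZEZZEZ


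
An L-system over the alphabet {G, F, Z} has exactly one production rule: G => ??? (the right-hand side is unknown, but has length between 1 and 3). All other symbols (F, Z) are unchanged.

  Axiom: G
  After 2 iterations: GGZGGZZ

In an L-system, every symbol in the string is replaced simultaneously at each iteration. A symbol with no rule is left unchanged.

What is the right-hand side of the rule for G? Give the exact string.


Answer: GGZ

Derivation:
Trying G => GGZ:
  Step 0: G
  Step 1: GGZ
  Step 2: GGZGGZZ
Matches the given result.


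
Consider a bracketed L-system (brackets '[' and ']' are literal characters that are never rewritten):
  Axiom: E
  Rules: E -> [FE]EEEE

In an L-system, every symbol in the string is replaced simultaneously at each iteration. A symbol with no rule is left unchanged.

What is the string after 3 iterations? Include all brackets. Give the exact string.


Step 0: E
Step 1: [FE]EEEE
Step 2: [F[FE]EEEE][FE]EEEE[FE]EEEE[FE]EEEE[FE]EEEE
Step 3: [F[F[FE]EEEE][FE]EEEE[FE]EEEE[FE]EEEE[FE]EEEE][F[FE]EEEE][FE]EEEE[FE]EEEE[FE]EEEE[FE]EEEE[F[FE]EEEE][FE]EEEE[FE]EEEE[FE]EEEE[FE]EEEE[F[FE]EEEE][FE]EEEE[FE]EEEE[FE]EEEE[FE]EEEE[F[FE]EEEE][FE]EEEE[FE]EEEE[FE]EEEE[FE]EEEE

Answer: [F[F[FE]EEEE][FE]EEEE[FE]EEEE[FE]EEEE[FE]EEEE][F[FE]EEEE][FE]EEEE[FE]EEEE[FE]EEEE[FE]EEEE[F[FE]EEEE][FE]EEEE[FE]EEEE[FE]EEEE[FE]EEEE[F[FE]EEEE][FE]EEEE[FE]EEEE[FE]EEEE[FE]EEEE[F[FE]EEEE][FE]EEEE[FE]EEEE[FE]EEEE[FE]EEEE


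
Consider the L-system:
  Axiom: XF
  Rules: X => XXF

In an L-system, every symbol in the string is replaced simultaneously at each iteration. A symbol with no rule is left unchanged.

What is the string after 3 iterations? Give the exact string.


Step 0: XF
Step 1: XXFF
Step 2: XXFXXFFF
Step 3: XXFXXFFXXFXXFFFF

Answer: XXFXXFFXXFXXFFFF


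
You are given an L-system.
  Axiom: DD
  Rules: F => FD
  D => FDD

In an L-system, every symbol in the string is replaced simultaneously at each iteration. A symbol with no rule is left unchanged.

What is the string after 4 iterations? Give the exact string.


Answer: FDFDDFDFDDFDDFDFDDFDFDDFDDFDFDDFDDFDFDDFDFDDFDDFDFDDFDDFDFDDFDFDDFDDFDFDDFDFDDFDDFDFDDFDDFDFDDFDFDDFDDFDFDDFDD

Derivation:
Step 0: DD
Step 1: FDDFDD
Step 2: FDFDDFDDFDFDDFDD
Step 3: FDFDDFDFDDFDDFDFDDFDDFDFDDFDFDDFDDFDFDDFDD
Step 4: FDFDDFDFDDFDDFDFDDFDFDDFDDFDFDDFDDFDFDDFDFDDFDDFDFDDFDDFDFDDFDFDDFDDFDFDDFDFDDFDDFDFDDFDDFDFDDFDFDDFDDFDFDDFDD


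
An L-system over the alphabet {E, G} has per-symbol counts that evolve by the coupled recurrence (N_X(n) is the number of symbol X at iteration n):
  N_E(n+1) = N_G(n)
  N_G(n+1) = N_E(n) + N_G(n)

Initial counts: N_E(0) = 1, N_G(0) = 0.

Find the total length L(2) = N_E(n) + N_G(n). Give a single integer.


Step 0: N_E=1, N_G=0, L=1
Step 1: N_E=0, N_G=1, L=1
Step 2: N_E=1, N_G=1, L=2

Answer: 2


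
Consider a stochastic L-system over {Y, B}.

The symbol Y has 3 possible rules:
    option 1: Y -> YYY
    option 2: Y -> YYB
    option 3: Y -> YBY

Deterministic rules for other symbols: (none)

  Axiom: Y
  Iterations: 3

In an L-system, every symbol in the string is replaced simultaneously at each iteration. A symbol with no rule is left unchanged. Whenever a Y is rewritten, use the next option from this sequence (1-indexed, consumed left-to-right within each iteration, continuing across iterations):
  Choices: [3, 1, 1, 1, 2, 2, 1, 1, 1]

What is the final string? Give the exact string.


Answer: YYYYYBYYBBYYYYYYYYY

Derivation:
Step 0: Y
Step 1: YBY  (used choices [3])
Step 2: YYYBYYY  (used choices [1, 1])
Step 3: YYYYYBYYBBYYYYYYYYY  (used choices [1, 2, 2, 1, 1, 1])


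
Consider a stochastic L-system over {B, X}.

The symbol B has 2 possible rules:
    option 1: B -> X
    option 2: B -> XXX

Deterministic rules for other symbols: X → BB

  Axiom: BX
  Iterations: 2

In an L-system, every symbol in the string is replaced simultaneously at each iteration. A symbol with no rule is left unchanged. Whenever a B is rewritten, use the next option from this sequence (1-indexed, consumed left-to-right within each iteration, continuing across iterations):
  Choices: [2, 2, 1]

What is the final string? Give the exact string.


Step 0: BX
Step 1: XXXBB  (used choices [2])
Step 2: BBBBBBXXXX  (used choices [2, 1])

Answer: BBBBBBXXXX


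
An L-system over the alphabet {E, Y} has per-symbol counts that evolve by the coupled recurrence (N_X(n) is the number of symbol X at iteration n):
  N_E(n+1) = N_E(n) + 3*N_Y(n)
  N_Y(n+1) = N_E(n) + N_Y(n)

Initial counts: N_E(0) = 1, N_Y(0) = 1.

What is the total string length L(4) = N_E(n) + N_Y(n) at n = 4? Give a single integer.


Answer: 120

Derivation:
Step 0: N_E=1, N_Y=1, L=2
Step 1: N_E=4, N_Y=2, L=6
Step 2: N_E=10, N_Y=6, L=16
Step 3: N_E=28, N_Y=16, L=44
Step 4: N_E=76, N_Y=44, L=120


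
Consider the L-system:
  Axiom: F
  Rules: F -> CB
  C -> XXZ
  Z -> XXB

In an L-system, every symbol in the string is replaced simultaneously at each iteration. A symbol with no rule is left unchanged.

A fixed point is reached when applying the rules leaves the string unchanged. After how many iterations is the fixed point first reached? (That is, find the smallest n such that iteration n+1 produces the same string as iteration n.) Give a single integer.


Step 0: F
Step 1: CB
Step 2: XXZB
Step 3: XXXXBB
Step 4: XXXXBB  (unchanged — fixed point at step 3)

Answer: 3


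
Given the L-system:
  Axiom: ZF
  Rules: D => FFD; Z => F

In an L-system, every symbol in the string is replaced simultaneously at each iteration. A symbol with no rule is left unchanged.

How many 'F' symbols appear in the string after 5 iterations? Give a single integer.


Answer: 2

Derivation:
Step 0: ZF  (1 'F')
Step 1: FF  (2 'F')
Step 2: FF  (2 'F')
Step 3: FF  (2 'F')
Step 4: FF  (2 'F')
Step 5: FF  (2 'F')


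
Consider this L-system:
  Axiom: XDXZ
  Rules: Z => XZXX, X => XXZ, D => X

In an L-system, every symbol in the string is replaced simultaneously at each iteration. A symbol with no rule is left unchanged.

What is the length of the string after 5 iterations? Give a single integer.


Step 0: length = 4
Step 1: length = 11
Step 2: length = 36
Step 3: length = 119
Step 4: length = 393
Step 5: length = 1298

Answer: 1298


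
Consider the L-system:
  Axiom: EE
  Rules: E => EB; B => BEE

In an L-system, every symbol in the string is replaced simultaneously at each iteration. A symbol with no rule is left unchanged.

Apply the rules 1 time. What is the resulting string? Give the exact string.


Step 0: EE
Step 1: EBEB

Answer: EBEB


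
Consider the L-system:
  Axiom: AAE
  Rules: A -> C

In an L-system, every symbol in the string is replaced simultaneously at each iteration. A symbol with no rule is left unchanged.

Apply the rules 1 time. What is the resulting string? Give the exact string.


Step 0: AAE
Step 1: CCE

Answer: CCE


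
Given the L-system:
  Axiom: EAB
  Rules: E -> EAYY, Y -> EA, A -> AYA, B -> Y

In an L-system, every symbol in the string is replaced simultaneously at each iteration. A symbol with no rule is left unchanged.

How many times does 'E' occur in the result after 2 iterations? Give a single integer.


Answer: 5

Derivation:
Step 0: EAB  (1 'E')
Step 1: EAYYAYAY  (1 'E')
Step 2: EAYYAYAEAEAAYAEAAYAEA  (5 'E')


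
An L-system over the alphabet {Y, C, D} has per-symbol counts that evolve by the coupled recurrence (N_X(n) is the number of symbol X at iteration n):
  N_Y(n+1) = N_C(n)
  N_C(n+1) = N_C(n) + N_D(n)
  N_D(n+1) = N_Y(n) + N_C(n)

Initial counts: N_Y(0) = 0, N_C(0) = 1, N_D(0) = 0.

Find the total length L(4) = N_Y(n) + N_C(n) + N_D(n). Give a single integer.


Step 0: N_Y=0, N_C=1, N_D=0, L=1
Step 1: N_Y=1, N_C=1, N_D=1, L=3
Step 2: N_Y=1, N_C=2, N_D=2, L=5
Step 3: N_Y=2, N_C=4, N_D=3, L=9
Step 4: N_Y=4, N_C=7, N_D=6, L=17

Answer: 17


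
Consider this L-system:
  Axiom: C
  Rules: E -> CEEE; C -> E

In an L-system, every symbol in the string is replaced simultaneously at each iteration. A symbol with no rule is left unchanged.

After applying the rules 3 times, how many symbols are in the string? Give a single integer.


Step 0: length = 1
Step 1: length = 1
Step 2: length = 4
Step 3: length = 13

Answer: 13


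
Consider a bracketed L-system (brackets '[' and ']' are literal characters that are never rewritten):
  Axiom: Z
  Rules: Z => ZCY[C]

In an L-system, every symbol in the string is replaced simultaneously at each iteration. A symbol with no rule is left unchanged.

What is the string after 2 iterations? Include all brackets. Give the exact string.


Answer: ZCY[C]CY[C]

Derivation:
Step 0: Z
Step 1: ZCY[C]
Step 2: ZCY[C]CY[C]


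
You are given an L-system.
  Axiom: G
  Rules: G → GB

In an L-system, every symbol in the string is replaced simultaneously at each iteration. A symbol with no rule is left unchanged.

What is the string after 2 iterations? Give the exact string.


Step 0: G
Step 1: GB
Step 2: GBB

Answer: GBB


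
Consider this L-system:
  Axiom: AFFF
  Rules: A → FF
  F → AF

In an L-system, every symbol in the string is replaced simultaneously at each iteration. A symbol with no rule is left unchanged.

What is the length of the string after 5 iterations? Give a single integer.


Answer: 128

Derivation:
Step 0: length = 4
Step 1: length = 8
Step 2: length = 16
Step 3: length = 32
Step 4: length = 64
Step 5: length = 128


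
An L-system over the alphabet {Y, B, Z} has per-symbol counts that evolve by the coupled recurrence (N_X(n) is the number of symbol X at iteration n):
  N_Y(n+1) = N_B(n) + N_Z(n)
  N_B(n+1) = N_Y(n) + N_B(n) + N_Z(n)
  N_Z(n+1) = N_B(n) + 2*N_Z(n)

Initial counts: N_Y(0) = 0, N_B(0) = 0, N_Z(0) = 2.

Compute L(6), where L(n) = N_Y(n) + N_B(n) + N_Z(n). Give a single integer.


Answer: 1676

Derivation:
Step 0: N_Y=0, N_B=0, N_Z=2, L=2
Step 1: N_Y=2, N_B=2, N_Z=4, L=8
Step 2: N_Y=6, N_B=8, N_Z=10, L=24
Step 3: N_Y=18, N_B=24, N_Z=28, L=70
Step 4: N_Y=52, N_B=70, N_Z=80, L=202
Step 5: N_Y=150, N_B=202, N_Z=230, L=582
Step 6: N_Y=432, N_B=582, N_Z=662, L=1676


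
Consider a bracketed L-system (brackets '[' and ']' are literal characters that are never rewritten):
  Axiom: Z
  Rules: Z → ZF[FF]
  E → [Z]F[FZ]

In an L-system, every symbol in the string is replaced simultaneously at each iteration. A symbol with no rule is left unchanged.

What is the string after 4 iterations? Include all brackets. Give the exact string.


Step 0: Z
Step 1: ZF[FF]
Step 2: ZF[FF]F[FF]
Step 3: ZF[FF]F[FF]F[FF]
Step 4: ZF[FF]F[FF]F[FF]F[FF]

Answer: ZF[FF]F[FF]F[FF]F[FF]


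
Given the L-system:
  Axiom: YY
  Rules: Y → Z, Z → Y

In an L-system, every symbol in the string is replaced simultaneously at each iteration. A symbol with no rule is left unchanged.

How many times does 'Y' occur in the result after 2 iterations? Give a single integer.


Answer: 2

Derivation:
Step 0: YY  (2 'Y')
Step 1: ZZ  (0 'Y')
Step 2: YY  (2 'Y')


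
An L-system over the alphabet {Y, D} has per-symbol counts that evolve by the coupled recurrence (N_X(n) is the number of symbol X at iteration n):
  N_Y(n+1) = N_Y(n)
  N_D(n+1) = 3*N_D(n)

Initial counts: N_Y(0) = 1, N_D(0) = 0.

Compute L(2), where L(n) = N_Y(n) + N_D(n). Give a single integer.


Step 0: N_Y=1, N_D=0, L=1
Step 1: N_Y=1, N_D=0, L=1
Step 2: N_Y=1, N_D=0, L=1

Answer: 1


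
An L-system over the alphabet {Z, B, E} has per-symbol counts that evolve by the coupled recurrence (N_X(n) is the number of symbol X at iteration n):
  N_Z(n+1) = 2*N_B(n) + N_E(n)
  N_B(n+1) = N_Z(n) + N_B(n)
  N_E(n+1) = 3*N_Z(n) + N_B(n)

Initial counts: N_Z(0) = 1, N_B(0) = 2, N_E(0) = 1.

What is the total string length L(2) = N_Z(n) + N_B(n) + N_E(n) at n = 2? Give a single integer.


Answer: 37

Derivation:
Step 0: N_Z=1, N_B=2, N_E=1, L=4
Step 1: N_Z=5, N_B=3, N_E=5, L=13
Step 2: N_Z=11, N_B=8, N_E=18, L=37


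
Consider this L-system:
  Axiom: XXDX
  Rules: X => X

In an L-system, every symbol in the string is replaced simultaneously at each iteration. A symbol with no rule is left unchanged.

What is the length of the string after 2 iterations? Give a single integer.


Step 0: length = 4
Step 1: length = 4
Step 2: length = 4

Answer: 4


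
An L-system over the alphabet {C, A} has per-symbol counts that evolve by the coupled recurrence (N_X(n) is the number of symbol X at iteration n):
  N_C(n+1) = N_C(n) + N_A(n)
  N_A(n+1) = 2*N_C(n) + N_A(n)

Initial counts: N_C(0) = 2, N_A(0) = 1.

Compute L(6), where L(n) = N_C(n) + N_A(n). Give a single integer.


Answer: 647

Derivation:
Step 0: N_C=2, N_A=1, L=3
Step 1: N_C=3, N_A=5, L=8
Step 2: N_C=8, N_A=11, L=19
Step 3: N_C=19, N_A=27, L=46
Step 4: N_C=46, N_A=65, L=111
Step 5: N_C=111, N_A=157, L=268
Step 6: N_C=268, N_A=379, L=647


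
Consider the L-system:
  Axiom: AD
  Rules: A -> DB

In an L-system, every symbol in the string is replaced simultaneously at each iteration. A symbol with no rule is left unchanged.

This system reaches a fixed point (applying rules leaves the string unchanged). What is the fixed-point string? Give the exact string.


Answer: DBD

Derivation:
Step 0: AD
Step 1: DBD
Step 2: DBD  (unchanged — fixed point at step 1)


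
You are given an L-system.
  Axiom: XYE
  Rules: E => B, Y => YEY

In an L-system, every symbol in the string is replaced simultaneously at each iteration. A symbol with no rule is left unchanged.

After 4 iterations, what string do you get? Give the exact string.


Step 0: XYE
Step 1: XYEYB
Step 2: XYEYBYEYB
Step 3: XYEYBYEYBYEYBYEYB
Step 4: XYEYBYEYBYEYBYEYBYEYBYEYBYEYBYEYB

Answer: XYEYBYEYBYEYBYEYBYEYBYEYBYEYBYEYB


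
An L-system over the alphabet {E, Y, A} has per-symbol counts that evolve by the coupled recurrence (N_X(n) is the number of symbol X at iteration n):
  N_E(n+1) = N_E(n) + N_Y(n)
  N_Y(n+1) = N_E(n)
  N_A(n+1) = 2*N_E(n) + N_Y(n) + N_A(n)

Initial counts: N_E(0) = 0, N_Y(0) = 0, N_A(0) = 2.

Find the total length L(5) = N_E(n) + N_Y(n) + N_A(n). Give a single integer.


Answer: 2

Derivation:
Step 0: N_E=0, N_Y=0, N_A=2, L=2
Step 1: N_E=0, N_Y=0, N_A=2, L=2
Step 2: N_E=0, N_Y=0, N_A=2, L=2
Step 3: N_E=0, N_Y=0, N_A=2, L=2
Step 4: N_E=0, N_Y=0, N_A=2, L=2
Step 5: N_E=0, N_Y=0, N_A=2, L=2


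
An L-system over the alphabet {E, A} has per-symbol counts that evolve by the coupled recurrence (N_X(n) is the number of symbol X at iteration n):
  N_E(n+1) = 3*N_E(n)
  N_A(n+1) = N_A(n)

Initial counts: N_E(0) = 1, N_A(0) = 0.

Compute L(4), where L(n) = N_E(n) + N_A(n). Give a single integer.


Step 0: N_E=1, N_A=0, L=1
Step 1: N_E=3, N_A=0, L=3
Step 2: N_E=9, N_A=0, L=9
Step 3: N_E=27, N_A=0, L=27
Step 4: N_E=81, N_A=0, L=81

Answer: 81


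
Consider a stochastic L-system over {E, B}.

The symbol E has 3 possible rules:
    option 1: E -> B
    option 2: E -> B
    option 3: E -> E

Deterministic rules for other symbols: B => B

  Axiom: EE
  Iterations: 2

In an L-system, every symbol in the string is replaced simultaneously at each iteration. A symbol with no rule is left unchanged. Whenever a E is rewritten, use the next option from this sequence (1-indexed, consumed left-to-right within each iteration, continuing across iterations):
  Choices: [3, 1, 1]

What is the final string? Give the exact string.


Step 0: EE
Step 1: EB  (used choices [3, 1])
Step 2: BB  (used choices [1])

Answer: BB


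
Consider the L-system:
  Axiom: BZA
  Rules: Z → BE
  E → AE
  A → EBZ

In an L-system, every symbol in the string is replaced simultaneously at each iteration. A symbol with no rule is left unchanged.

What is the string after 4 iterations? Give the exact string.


Answer: BBAEBBEEBZAEAEBBEEBZAEBBEBZAE

Derivation:
Step 0: BZA
Step 1: BBEEBZ
Step 2: BBAEAEBBE
Step 3: BBEBZAEEBZAEBBAE
Step 4: BBAEBBEEBZAEAEBBEEBZAEBBEBZAE


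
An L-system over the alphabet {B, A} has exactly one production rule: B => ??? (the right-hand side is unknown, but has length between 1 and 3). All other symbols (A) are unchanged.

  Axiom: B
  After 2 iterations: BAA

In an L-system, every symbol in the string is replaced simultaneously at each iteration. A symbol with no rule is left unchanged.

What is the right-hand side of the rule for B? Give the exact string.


Trying B => BA:
  Step 0: B
  Step 1: BA
  Step 2: BAA
Matches the given result.

Answer: BA


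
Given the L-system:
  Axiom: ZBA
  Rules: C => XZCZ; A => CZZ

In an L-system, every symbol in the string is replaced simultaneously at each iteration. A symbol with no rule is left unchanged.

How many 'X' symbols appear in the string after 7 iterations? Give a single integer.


Step 0: ZBA  (0 'X')
Step 1: ZBCZZ  (0 'X')
Step 2: ZBXZCZZZ  (1 'X')
Step 3: ZBXZXZCZZZZ  (2 'X')
Step 4: ZBXZXZXZCZZZZZ  (3 'X')
Step 5: ZBXZXZXZXZCZZZZZZ  (4 'X')
Step 6: ZBXZXZXZXZXZCZZZZZZZ  (5 'X')
Step 7: ZBXZXZXZXZXZXZCZZZZZZZZ  (6 'X')

Answer: 6


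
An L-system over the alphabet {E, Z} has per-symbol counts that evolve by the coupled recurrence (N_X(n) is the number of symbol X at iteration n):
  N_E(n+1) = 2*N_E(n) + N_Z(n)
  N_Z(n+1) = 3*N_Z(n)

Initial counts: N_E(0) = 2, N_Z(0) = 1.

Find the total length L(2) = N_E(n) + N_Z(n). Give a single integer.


Step 0: N_E=2, N_Z=1, L=3
Step 1: N_E=5, N_Z=3, L=8
Step 2: N_E=13, N_Z=9, L=22

Answer: 22


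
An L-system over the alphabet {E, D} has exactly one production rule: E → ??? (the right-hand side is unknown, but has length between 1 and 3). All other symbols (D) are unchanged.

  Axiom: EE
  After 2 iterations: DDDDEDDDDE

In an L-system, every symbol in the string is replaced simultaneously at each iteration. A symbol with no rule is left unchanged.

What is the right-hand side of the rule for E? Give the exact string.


Answer: DDE

Derivation:
Trying E → DDE:
  Step 0: EE
  Step 1: DDEDDE
  Step 2: DDDDEDDDDE
Matches the given result.


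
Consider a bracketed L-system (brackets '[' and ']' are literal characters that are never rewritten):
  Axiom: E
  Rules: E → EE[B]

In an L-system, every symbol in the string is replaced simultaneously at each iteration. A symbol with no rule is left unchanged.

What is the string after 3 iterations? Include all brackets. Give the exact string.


Answer: EE[B]EE[B][B]EE[B]EE[B][B][B]

Derivation:
Step 0: E
Step 1: EE[B]
Step 2: EE[B]EE[B][B]
Step 3: EE[B]EE[B][B]EE[B]EE[B][B][B]


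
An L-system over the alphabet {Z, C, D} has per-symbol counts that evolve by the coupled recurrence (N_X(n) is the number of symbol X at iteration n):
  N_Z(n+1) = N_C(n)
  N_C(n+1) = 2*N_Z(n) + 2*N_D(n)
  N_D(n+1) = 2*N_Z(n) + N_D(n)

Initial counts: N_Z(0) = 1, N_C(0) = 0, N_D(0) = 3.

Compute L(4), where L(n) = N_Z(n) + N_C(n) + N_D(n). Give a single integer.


Step 0: N_Z=1, N_C=0, N_D=3, L=4
Step 1: N_Z=0, N_C=8, N_D=5, L=13
Step 2: N_Z=8, N_C=10, N_D=5, L=23
Step 3: N_Z=10, N_C=26, N_D=21, L=57
Step 4: N_Z=26, N_C=62, N_D=41, L=129

Answer: 129


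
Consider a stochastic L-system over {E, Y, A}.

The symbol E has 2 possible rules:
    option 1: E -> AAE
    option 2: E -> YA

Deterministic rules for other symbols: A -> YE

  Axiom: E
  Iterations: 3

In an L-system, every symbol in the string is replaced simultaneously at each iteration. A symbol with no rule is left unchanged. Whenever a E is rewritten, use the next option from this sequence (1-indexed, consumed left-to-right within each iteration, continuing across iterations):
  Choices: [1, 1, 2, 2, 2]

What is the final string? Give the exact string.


Answer: YYAYYAYEYEYA

Derivation:
Step 0: E
Step 1: AAE  (used choices [1])
Step 2: YEYEAAE  (used choices [1])
Step 3: YYAYYAYEYEYA  (used choices [2, 2, 2])


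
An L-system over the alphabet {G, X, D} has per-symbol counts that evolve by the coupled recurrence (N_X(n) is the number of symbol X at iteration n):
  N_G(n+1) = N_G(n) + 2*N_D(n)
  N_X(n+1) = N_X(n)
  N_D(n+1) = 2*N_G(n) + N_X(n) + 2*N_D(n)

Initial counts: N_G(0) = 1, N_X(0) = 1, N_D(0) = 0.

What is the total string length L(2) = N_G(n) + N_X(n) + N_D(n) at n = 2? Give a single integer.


Answer: 17

Derivation:
Step 0: N_G=1, N_X=1, N_D=0, L=2
Step 1: N_G=1, N_X=1, N_D=3, L=5
Step 2: N_G=7, N_X=1, N_D=9, L=17


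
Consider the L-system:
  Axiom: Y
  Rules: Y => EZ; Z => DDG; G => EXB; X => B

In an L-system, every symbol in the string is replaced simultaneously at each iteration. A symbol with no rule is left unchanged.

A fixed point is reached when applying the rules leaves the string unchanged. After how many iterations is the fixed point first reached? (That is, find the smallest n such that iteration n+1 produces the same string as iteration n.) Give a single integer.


Answer: 4

Derivation:
Step 0: Y
Step 1: EZ
Step 2: EDDG
Step 3: EDDEXB
Step 4: EDDEBB
Step 5: EDDEBB  (unchanged — fixed point at step 4)


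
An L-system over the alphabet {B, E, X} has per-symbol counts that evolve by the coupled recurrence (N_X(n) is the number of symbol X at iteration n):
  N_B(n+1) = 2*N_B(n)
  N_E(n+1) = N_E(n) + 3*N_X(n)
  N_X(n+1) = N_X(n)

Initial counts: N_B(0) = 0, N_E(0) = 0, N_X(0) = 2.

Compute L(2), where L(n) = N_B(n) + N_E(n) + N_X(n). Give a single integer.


Step 0: N_B=0, N_E=0, N_X=2, L=2
Step 1: N_B=0, N_E=6, N_X=2, L=8
Step 2: N_B=0, N_E=12, N_X=2, L=14

Answer: 14


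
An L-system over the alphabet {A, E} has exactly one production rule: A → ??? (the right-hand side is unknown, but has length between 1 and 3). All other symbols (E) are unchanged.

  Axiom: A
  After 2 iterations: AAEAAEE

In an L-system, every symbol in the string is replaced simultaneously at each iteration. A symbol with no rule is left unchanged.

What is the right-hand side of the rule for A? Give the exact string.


Answer: AAE

Derivation:
Trying A → AAE:
  Step 0: A
  Step 1: AAE
  Step 2: AAEAAEE
Matches the given result.


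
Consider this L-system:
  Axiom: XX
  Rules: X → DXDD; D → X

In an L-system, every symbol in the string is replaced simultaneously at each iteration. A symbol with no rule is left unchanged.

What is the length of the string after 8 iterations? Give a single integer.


Answer: 2318

Derivation:
Step 0: length = 2
Step 1: length = 8
Step 2: length = 14
Step 3: length = 38
Step 4: length = 80
Step 5: length = 194
Step 6: length = 434
Step 7: length = 1016
Step 8: length = 2318


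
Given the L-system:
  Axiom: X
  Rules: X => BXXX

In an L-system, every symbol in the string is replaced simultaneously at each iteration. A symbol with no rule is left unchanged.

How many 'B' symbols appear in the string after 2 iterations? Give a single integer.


Step 0: X  (0 'B')
Step 1: BXXX  (1 'B')
Step 2: BBXXXBXXXBXXX  (4 'B')

Answer: 4


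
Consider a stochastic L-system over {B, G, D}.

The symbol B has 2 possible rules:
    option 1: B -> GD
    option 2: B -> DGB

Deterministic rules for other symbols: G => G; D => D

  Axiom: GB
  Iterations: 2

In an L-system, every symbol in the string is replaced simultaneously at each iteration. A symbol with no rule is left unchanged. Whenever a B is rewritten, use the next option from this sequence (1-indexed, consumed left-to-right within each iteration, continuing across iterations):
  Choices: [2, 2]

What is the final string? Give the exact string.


Step 0: GB
Step 1: GDGB  (used choices [2])
Step 2: GDGDGB  (used choices [2])

Answer: GDGDGB


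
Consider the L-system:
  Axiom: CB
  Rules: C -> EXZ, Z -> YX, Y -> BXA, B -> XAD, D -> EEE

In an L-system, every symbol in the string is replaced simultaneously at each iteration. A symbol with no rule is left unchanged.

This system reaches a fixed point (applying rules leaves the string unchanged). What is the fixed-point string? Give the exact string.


Answer: EXXAEEEXAXXAEEE

Derivation:
Step 0: CB
Step 1: EXZXAD
Step 2: EXYXXAEEE
Step 3: EXBXAXXAEEE
Step 4: EXXADXAXXAEEE
Step 5: EXXAEEEXAXXAEEE
Step 6: EXXAEEEXAXXAEEE  (unchanged — fixed point at step 5)


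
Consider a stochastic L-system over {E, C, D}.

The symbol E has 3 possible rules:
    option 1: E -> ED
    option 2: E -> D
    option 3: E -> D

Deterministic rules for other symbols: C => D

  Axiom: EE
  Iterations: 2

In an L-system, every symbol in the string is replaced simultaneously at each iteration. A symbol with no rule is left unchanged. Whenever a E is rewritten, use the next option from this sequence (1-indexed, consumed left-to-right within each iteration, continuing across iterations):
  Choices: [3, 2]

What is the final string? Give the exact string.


Answer: DD

Derivation:
Step 0: EE
Step 1: DD  (used choices [3, 2])
Step 2: DD  (used choices [])


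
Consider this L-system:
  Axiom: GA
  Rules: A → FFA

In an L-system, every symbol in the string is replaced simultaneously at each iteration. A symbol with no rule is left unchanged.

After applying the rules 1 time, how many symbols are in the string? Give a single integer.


Step 0: length = 2
Step 1: length = 4

Answer: 4


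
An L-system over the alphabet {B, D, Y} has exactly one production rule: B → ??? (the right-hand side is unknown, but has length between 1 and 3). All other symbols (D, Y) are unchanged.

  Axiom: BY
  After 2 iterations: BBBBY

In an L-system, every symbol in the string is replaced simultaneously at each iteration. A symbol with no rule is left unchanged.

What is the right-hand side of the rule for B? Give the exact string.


Trying B → BB:
  Step 0: BY
  Step 1: BBY
  Step 2: BBBBY
Matches the given result.

Answer: BB


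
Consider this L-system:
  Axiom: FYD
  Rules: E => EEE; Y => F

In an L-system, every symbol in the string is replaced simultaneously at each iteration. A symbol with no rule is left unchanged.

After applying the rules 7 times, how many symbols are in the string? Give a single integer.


Step 0: length = 3
Step 1: length = 3
Step 2: length = 3
Step 3: length = 3
Step 4: length = 3
Step 5: length = 3
Step 6: length = 3
Step 7: length = 3

Answer: 3


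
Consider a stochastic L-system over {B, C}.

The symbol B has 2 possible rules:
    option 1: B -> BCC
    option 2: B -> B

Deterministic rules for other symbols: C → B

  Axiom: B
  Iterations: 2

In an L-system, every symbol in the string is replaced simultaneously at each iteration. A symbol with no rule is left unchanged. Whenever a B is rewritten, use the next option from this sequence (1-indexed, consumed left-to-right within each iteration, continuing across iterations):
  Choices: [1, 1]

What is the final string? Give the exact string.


Answer: BCCBB

Derivation:
Step 0: B
Step 1: BCC  (used choices [1])
Step 2: BCCBB  (used choices [1])


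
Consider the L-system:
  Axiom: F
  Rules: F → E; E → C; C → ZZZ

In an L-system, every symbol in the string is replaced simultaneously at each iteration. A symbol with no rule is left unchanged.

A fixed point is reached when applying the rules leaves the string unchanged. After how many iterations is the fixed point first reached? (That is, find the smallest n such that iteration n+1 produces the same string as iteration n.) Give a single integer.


Answer: 3

Derivation:
Step 0: F
Step 1: E
Step 2: C
Step 3: ZZZ
Step 4: ZZZ  (unchanged — fixed point at step 3)


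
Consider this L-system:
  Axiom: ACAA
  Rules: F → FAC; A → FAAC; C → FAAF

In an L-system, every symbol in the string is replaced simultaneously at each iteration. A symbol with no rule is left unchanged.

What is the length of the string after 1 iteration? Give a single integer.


Answer: 16

Derivation:
Step 0: length = 4
Step 1: length = 16


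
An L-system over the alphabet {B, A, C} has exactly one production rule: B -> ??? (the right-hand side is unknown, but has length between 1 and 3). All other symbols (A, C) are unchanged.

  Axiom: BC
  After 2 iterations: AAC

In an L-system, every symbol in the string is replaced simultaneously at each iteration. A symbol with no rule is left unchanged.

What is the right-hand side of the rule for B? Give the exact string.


Answer: AA

Derivation:
Trying B -> AA:
  Step 0: BC
  Step 1: AAC
  Step 2: AAC
Matches the given result.


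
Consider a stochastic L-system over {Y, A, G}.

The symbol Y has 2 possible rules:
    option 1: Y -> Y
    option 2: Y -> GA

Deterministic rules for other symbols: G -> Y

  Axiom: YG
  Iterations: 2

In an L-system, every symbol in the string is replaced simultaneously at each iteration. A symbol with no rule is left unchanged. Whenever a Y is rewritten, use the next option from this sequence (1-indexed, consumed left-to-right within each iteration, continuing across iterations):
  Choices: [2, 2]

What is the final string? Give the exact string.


Answer: YAGA

Derivation:
Step 0: YG
Step 1: GAY  (used choices [2])
Step 2: YAGA  (used choices [2])


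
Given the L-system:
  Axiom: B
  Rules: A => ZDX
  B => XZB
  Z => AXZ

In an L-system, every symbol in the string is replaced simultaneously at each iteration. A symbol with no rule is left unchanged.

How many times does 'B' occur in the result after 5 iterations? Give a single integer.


Answer: 1

Derivation:
Step 0: B  (1 'B')
Step 1: XZB  (1 'B')
Step 2: XAXZXZB  (1 'B')
Step 3: XZDXXAXZXAXZXZB  (1 'B')
Step 4: XAXZDXXZDXXAXZXZDXXAXZXAXZXZB  (1 'B')
Step 5: XZDXXAXZDXXAXZDXXZDXXAXZXAXZDXXZDXXAXZXZDXXAXZXAXZXZB  (1 'B')
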